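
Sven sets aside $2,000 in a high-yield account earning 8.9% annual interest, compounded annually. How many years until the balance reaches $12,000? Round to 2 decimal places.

21.02 years

(1 + 0.089)^t = 12,000/2,000 = 6.
t·ln(1 + 0.089) = ln(6); t = 1.7918/0.0852598 ≈ 21.0153.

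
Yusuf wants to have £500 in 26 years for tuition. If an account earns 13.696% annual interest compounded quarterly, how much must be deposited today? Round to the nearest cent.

Growth factor = (1 + 0.03424)^104 ≈ 33.1602934.
P = 500/33.1602934 ≈ 15.0783.

£15.08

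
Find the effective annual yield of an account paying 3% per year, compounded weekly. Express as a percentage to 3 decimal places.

EAR = (1 + 3%/52)^52 − 1 = (1 + 0.000576923)^52 − 1.
(1 + 0.000576923)^52 ≈ 1.030446, so EAR ≈ 3.04456%.

3.045%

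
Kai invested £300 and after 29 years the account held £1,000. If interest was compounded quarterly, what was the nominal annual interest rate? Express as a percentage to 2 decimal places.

The 116-period growth factor is 1,000/300 = 3.33333.
r/4 = 3.33333^(1/116) − 1 ≈ 0.0104331, so r ≈ 4·0.0104331 = 4.17325%.

4.17%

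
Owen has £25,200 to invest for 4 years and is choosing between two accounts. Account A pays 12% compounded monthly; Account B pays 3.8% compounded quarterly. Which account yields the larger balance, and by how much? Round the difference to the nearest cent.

Account A, by £11,312.30

Account A growth factor: (1 + 0.01)^48 ≈ 1.6122260777; balance ≈ 40,628.0972.
Account B growth factor: (1 + 0.0095)^16 ≈ 1.163325298; balance ≈ 29,315.7975.
Account A is larger by 11,312.2996.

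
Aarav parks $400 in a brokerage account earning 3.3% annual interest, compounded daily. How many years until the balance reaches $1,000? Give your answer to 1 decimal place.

We need (1 + 0.000090411)^(365t) = 2.5, so 365t = ln 2.5 / ln 1.00009 ≈ 10135.1890.
t ≈ 10135.1890/365 = 27.7676 years.

27.8 years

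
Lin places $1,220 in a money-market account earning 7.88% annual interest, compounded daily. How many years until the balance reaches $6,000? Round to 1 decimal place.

We need (1 + 0.00021589)^(365t) = 4.918, so 365t = ln 4.918 / ln 1.000216 ≈ 7379.1168.
t ≈ 7379.1168/365 = 20.2168 years.

20.2 years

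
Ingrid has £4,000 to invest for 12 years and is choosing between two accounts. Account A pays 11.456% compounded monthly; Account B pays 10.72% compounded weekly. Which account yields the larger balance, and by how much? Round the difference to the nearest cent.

Account A, by £1,253.32

Account A growth factor: (1 + 0.11456/12)^144 ≈ 3.9282713533; balance ≈ 15,713.0854.
Account B growth factor: (1 + 0.1072/52)^624 ≈ 3.6149420969; balance ≈ 14,459.7684.
Account A is larger by 1,253.3170.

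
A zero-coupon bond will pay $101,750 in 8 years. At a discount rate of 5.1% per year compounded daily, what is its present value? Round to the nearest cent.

Growth factor = (1 + 0.051/365)^2920 ≈ 1.50376430109.
P = 101,750/1.50376430109 ≈ 67,663.5294.

$67,663.53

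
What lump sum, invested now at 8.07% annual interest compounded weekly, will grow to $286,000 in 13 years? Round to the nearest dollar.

$100,254

Periodic rate = 8.07%/52 = 0.00155192; 676 periods.
P = 286,000/(1 + 0.0807/52)^676 ≈ 286,000/2.85275952443 ≈ 100,253.8060.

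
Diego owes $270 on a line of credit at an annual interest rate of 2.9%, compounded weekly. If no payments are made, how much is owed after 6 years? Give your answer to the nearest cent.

Growth factor = (1 + 0.029/52)^312 ≈ 1.18999785.
A ≈ 270 × 1.18999785 ≈ 321.2994.

$321.30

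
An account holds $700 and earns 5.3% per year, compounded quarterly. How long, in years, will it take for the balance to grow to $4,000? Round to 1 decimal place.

33.1 years

We need (1 + 0.01325)^(4t) = 5.7143, so 4t = ln 5.7143 / ln 1.01325 ≈ 132.4144.
t ≈ 132.4144/4 = 33.1036 years.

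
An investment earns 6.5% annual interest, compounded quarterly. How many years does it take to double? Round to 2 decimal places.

10.75 years

(1 + 0.01625)^(4t) = 2.
4t = ln 2 / ln(1 + 0.01625) ≈ 0.69315/0.0161194 ≈ 43.0009.
t ≈ 10.7502.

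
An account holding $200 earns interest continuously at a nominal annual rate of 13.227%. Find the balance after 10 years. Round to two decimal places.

A = P·e^(rt) = 200·e^(0.13227·10) = 200·e^1.3227.
e^1.3227 ≈ 3.75354227, so A ≈ 750.7085.

$750.71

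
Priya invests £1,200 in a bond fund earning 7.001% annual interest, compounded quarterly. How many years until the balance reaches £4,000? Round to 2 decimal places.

(1 + 0.0175025)^(4t) = 4,000/1,200 = 3.3333.
4t·ln(1 + 0.0175025) = ln(3.3333); 4t = 1.204/0.0173511 ≈ 69.3889.
t ≈ 17.3472 years.

17.35 years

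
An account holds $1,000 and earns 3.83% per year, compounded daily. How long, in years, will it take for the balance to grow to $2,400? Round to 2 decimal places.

22.86 years

(1 + 0.000104932)^(365t) = 2,400/1,000 = 2.4.
365t·ln(1 + 0.000104932) = ln(2.4); 365t = 0.87547/0.000104926 ≈ 8343.6777.
t ≈ 22.8594 years.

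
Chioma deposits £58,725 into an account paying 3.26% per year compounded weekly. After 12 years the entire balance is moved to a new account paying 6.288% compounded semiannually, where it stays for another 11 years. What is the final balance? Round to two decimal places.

Phase 1: 58,725·(1 + 0.0326/52)^624 ≈ 86,829.1987.
Phase 2: 86,829.1987·(1 + 0.03144)^22 ≈ 171,566.7504.

£171,566.75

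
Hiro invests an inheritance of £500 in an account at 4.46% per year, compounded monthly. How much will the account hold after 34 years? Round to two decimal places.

£2,271.50

Periodic rate = 4.46%/12 = 0.00371667; periods = 12·34 = 408.
A = 500·(1 + 0.0446/12)^408 ≈ 500·4.543006358 ≈ 2,271.5032.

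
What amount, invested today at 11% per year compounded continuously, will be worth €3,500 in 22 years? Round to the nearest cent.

P = A·e^(−rt) = 3,500·e^(−2.42).
e^(−2.42) ≈ 0.08892161746, so P ≈ 311.2257.

€311.23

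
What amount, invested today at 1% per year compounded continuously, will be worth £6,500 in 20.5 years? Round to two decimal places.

£5,295.21

P = A·e^(−rt) = 6,500·e^(−0.205).
e^(−0.205) ≈ 0.8146473164, so P ≈ 5,295.2076.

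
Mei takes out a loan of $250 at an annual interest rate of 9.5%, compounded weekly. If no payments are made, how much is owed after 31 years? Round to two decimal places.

Periodic rate = 9.5%/52 = 0.00182692; periods = 52·31 = 1612.
A = 250·(1 + 0.095/52)^1612 ≈ 250·18.95965173 ≈ 4,739.9129.

$4,739.91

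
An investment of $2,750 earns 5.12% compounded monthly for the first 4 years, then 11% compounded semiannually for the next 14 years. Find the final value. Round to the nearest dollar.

$15,106

Phase 1: 2,750·(1 + 0.0512/12)^48 ≈ 3,373.5488.
Phase 2: 3,373.5488·(1 + 0.055)^28 ≈ 15,106.2221.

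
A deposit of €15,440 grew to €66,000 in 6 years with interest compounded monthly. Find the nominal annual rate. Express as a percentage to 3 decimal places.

24.457%

The 72-period growth factor is 66,000/15,440 = 4.27461.
r/12 = 4.27461^(1/72) − 1 ≈ 0.0203812, so r ≈ 12·0.0203812 = 24.45745%.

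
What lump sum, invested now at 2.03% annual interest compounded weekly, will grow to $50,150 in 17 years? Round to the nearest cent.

Growth factor = (1 + 0.0203/52)^884 ≈ 1.4120360313.
P = 50,150/1.4120360313 ≈ 35,516.0909.

$35,516.09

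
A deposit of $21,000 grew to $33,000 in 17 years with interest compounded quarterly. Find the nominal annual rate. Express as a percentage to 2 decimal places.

2.67%

(1 + r/4)^68 = 33,000/21,000 = 1.57143.
1 + r/4 = 1.57143^(1/68) ≈ 1.006669, so r/4 ≈ 0.00666898.
r ≈ 4·0.00666898 = 2.66759%.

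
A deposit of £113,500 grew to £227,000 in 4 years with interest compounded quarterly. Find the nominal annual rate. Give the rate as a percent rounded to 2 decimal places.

17.71%

(1 + r/4)^16 = 227,000/113,500 = 2.
1 + r/4 = 2^(1/16) ≈ 1.044274, so r/4 ≈ 0.0442738.
r ≈ 4·0.0442738 = 17.70951%.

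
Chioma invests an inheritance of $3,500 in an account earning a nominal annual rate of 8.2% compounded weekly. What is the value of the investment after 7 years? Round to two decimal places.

$6,210.93

Periodic rate = 8.2%/52 = 0.00157692; periods = 52·7 = 364.
A = 3,500·(1 + 0.082/52)^364 ≈ 3,500·1.774551825 ≈ 6,210.9314.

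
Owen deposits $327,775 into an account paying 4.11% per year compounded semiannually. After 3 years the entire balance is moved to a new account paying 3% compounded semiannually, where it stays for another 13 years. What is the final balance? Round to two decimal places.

Phase 1: 327,775·(1 + 0.02055)^6 ≈ 370,323.7353.
Phase 2: 370,323.7353·(1 + 0.015)^26 ≈ 545,379.2958.

$545,379.30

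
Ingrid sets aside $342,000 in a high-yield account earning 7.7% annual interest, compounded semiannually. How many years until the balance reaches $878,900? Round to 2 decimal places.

We need (1 + 0.0385)^(2t) = 2.5699, so 2t = ln 2.5699 / ln 1.0385 ≈ 24.9848.
t ≈ 24.9848/2 = 12.4924 years.

12.49 years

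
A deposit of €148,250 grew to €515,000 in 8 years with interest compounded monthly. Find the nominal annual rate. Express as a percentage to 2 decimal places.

The 96-period growth factor is 515,000/148,250 = 3.47386.
r/12 = 3.47386^(1/96) − 1 ≈ 0.013056, so r ≈ 12·0.013056 = 15.66723%.

15.67%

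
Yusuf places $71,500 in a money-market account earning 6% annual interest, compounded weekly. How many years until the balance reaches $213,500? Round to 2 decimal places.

(1 + 0.00115385)^(52t) = 213,500/71,500 = 2.986.
52t·ln(1 + 0.00115385) = ln(2.986); 52t = 1.0939/0.00115318 ≈ 948.6277.
t ≈ 18.2428 years.

18.24 years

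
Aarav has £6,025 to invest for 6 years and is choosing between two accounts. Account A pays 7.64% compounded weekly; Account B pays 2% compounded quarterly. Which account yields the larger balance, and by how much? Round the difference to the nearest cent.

A: (1 + 0.0764/52)^312 ≈ 1.581009523, so 6,025 × 1.581009523 ≈ 9,525.5824.
B: (1 + 0.005)^24 ≈ 1.127159776, so 6,025 × 1.127159776 ≈ 6,791.1377.
Difference ≈ 2,734.4447 in favor of A.

Account A, by £2,734.44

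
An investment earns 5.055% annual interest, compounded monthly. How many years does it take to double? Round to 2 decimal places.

13.74 years

(1 + 0.0042125)^(12t) = 2.
12t = ln 2 / ln(1 + 0.0042125) ≈ 0.69315/0.00420365 ≈ 164.8917.
t ≈ 13.7410.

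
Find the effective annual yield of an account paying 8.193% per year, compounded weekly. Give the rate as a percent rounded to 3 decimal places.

8.531%

One year is 52 periods at 0.00157558 each: (1 + 0.00157558)^52 ≈ 1.08531.
EAR = 1.08531 − 1 ≈ 8.53099%.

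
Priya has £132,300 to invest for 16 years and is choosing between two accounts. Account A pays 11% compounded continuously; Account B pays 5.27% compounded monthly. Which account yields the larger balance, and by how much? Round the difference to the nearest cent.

A: e^(0.11·16) = e^1.76 ≈ 5.8124373944, so 132,300 × 5.8124373944 ≈ 768,985.4673.
B: (1 + 0.0527/12)^192 ≈ 2.31950517525, so 132,300 × 2.31950517525 ≈ 306,870.5347.
Difference ≈ 462,114.9326 in favor of A.

Account A, by £462,114.93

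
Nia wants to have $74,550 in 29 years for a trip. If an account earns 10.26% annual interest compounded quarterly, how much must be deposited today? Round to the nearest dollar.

$3,950

Periodic rate = 10.26%/4 = 0.02565; 116 periods.
P = 74,550/(1 + 0.02565)^116 ≈ 74,550/18.875800819 ≈ 3,949.5013.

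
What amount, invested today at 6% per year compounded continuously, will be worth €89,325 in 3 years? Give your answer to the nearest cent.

€74,610.51

P = A·e^(−rt) = 89,325·e^(−0.18).
e^(−0.18) ≈ 0.83527021141, so P ≈ 74,610.5116.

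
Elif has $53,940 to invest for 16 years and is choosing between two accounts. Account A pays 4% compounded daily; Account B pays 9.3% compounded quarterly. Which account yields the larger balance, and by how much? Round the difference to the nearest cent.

Account B, by $132,531.77

Account A growth factor: (1 + 0.04/365)^5840 ≈ 1.8964143786; balance ≈ 102,292.5916.
Account B growth factor: (1 + 0.02325)^64 ≈ 4.35343648158; balance ≈ 234,824.3638.
Account B is larger by 132,531.7722.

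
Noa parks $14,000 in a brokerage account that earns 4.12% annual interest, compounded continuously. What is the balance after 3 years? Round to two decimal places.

$15,841.88

A = P·e^(rt) = 14,000·e^(0.0412·3) = 14,000·e^0.1236.
e^0.1236 ≈ 1.1315631552, so A ≈ 15,841.8842.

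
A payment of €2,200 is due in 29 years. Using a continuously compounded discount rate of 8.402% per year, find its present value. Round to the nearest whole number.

P = A·e^(−rt) = 2,200·e^(−2.43658).
e^(−2.43658) ≈ 0.08745945189, so P ≈ 192.4108.

€192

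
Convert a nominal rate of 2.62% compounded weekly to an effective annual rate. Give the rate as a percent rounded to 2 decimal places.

One year is 52 periods at 0.000503846 each: (1 + 0.000503846)^52 ≈ 1.026539.
EAR = 1.026539 − 1 ≈ 2.65395%.

2.65%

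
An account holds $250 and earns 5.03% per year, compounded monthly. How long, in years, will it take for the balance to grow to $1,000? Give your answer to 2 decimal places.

We need (1 + 0.00419167)^(12t) = 4, so 12t = ln 4 / ln 1.004192 ≈ 331.4190.
t ≈ 331.4190/12 = 27.6182 years.

27.62 years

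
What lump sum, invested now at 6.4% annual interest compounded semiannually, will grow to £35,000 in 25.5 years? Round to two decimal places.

£7,021.07

Periodic rate = 6.4%/2 = 0.032; 51 periods.
P = 35,000/(1 + 0.032)^51 ≈ 35,000/4.9849931038 ≈ 7,021.0729.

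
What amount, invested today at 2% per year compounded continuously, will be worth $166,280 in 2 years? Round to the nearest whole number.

P = A·e^(−rt) = 166,280·e^(−0.04).
e^(−0.04) ≈ 0.960789439152, so P ≈ 159,760.0679.

$159,760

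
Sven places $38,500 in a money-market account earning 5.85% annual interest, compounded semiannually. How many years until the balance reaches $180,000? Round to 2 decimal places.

(1 + 0.02925)^(2t) = 180,000/38,500 = 4.6753.
2t·ln(1 + 0.02925) = ln(4.6753); 2t = 1.5423/0.0288304 ≈ 53.4956.
t ≈ 26.7478 years.

26.75 years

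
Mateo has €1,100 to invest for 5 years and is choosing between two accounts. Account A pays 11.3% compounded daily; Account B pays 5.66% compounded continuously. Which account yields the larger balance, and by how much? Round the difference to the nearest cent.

Account A, by €475.41

A: (1 + 0.113/365)^1825 ≈ 1.759293942, so 1,100 × 1.759293942 ≈ 1,935.2233.
B: e^(0.0566·5) = e^0.283 ≈ 1.327105162, so 1,100 × 1.327105162 ≈ 1,459.8157.
Difference ≈ 475.4077 in favor of A.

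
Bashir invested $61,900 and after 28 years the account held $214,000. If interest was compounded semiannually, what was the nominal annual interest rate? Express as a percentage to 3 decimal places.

4.480%

(1 + r/2)^56 = 214,000/61,900 = 3.45719.
1 + r/2 = 3.45719^(1/56) ≈ 1.022398, so r/2 ≈ 0.0223982.
r ≈ 2·0.0223982 = 4.47963%.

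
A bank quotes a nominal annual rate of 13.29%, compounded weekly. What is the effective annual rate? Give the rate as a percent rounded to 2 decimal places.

14.19%

EAR = (1 + 13.29%/52)^52 − 1 = (1 + 0.00255577)^52 − 1.
(1 + 0.00255577)^52 ≈ 1.141942, so EAR ≈ 14.19422%.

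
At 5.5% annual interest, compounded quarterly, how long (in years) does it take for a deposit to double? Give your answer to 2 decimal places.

12.69 years

(1 + 0.01375)^(4t) = 2.
4t = ln 2 / ln(1 + 0.01375) ≈ 0.69315/0.0136563 ≈ 50.7565.
t ≈ 12.6891.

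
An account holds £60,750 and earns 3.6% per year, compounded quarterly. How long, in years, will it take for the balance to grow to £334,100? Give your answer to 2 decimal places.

47.56 years

We need (1 + 0.009)^(4t) = 5.4996, so 4t = ln 5.4996 / ln 1.009 ≈ 190.2592.
t ≈ 190.2592/4 = 47.5648 years.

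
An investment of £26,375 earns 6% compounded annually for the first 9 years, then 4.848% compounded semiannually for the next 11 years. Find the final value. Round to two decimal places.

After 9 years at 6%: 26,375 × 1.689478959 ≈ 44,560.0075.
Then 11 years at 4.848%: 44,560.0075 × 1.6937063455 ≈ 75,471.5675.

£75,471.57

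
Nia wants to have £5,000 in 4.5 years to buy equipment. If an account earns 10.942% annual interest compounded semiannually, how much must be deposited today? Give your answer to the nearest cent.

Growth factor = (1 + 0.05471)^9 ≈ 1.615093143.
P = 5,000/1.615093143 ≈ 3,095.7967.

£3,095.80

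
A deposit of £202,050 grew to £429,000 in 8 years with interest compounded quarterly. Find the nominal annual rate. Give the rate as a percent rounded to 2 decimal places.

(1 + r/4)^32 = 429,000/202,050 = 2.12324.
1 + r/4 = 2.12324^(1/32) ≈ 1.023808, so r/4 ≈ 0.0238084.
r ≈ 4·0.0238084 = 9.52337%.

9.52%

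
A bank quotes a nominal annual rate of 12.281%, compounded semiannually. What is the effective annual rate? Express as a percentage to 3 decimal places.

12.658%

One year is 2 periods at 0.061405 each: (1 + 0.061405)^2 ≈ 1.126581.
EAR = 1.126581 − 1 ≈ 12.65806%.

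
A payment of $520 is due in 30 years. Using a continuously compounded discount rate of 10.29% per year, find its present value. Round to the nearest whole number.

$24

P = A·e^(−rt) = 520·e^(−3.087).
e^(−3.087) ≈ 0.0456386652, so P ≈ 23.7321.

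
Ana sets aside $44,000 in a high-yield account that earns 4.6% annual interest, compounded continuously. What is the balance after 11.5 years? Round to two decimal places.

$74,678.31

A = P·e^(rt) = 44,000·e^(0.046·11.5) = 44,000·e^0.529.
e^0.529 ≈ 1.6972342255, so A ≈ 74,678.3059.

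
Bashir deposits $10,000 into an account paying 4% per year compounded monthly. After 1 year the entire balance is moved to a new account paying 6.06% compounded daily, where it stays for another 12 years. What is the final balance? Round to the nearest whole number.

$21,535

After 1 years at 4%: 10,000 × 1.0407415429 ≈ 10,407.4154.
Then 12 years at 6.06%: 10,407.4154 × 2.069153609 ≈ 21,534.5412.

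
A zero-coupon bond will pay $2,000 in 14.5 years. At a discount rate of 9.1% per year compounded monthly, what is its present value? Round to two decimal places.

$537.21

Growth factor = (1 + 0.091/12)^174 ≈ 3.722971152.
P = 2,000/3.722971152 ≈ 537.2053.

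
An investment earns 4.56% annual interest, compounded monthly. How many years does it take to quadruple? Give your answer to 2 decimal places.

30.46 years

(1 + 0.0038)^(12t) = 4.
12t = ln 4 / ln(1 + 0.0038) ≈ 1.3863/0.0037928 ≈ 365.5070.
t ≈ 30.4589.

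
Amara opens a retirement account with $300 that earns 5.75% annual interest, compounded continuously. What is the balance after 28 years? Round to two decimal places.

$1,500.84

A = P·e^(rt) = 300·e^(0.0575·28) = 300·e^1.61.
e^1.61 ≈ 5.002811228, so A ≈ 1,500.8434.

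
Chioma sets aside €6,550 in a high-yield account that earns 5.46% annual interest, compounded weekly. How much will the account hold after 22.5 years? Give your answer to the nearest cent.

€22,361.05

Growth factor = (1 + 0.00105)^1170 ≈ 3.413900532.
A ≈ 6,550 × 3.413900532 ≈ 22,361.0485.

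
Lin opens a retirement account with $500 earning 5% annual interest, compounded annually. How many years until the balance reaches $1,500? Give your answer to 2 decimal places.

We need (1 + 0.05)^t = 3, so t = ln 3 / ln 1.05 ≈ 22.5171.

22.52 years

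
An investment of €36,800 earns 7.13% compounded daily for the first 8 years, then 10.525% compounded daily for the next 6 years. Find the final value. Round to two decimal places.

€122,394.71

After 8 years at 7.13%: 36,800 × 1.76887596279 ≈ 65,094.6354.
Then 6 years at 10.525%: 65,094.6354 × 1.88025793903 ≈ 122,394.7051.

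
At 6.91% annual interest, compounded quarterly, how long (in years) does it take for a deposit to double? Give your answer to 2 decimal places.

10.12 years

(1 + 0.017275)^(4t) = 2.
4t = ln 2 / ln(1 + 0.017275) ≈ 0.69315/0.0171275 ≈ 40.4699.
t ≈ 10.1175.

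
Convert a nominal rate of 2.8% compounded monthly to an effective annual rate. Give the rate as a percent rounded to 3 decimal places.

2.836%

One year is 12 periods at 0.00233333 each: (1 + 0.00233333)^12 ≈ 1.028362.
EAR = 1.028362 − 1 ≈ 2.83621%.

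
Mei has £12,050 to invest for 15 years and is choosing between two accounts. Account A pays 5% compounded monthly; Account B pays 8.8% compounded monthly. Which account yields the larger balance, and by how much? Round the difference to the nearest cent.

Account A growth factor: (1 + 0.05/12)^180 ≈ 2.1137039324; balance ≈ 25,470.1324.
Account B growth factor: (1 + 0.088/12)^180 ≈ 3.7254346621; balance ≈ 44,891.4877.
Account B is larger by 19,421.3553.

Account B, by £19,421.36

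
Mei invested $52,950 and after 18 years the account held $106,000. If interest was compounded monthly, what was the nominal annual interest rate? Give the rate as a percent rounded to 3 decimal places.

The 216-period growth factor is 106,000/52,950 = 2.00189.
r/12 = 2.00189^(1/216) − 1 ≈ 0.00321855, so r ≈ 12·0.00321855 = 3.86226%.

3.862%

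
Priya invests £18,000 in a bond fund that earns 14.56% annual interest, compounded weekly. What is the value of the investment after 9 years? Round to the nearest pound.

Periodic rate = 14.56%/52 = 0.0028; periods = 52·9 = 468.
A = 18,000·(1 + 0.0028)^468 ≈ 18,000·3.7008734425 ≈ 66,615.7220.

£66,616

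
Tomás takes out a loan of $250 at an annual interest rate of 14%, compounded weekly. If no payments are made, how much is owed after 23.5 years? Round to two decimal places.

$6,681.11

Growth factor = (1 + 0.14/52)^1222 ≈ 26.72445562.
A ≈ 250 × 26.72445562 ≈ 6,681.1139.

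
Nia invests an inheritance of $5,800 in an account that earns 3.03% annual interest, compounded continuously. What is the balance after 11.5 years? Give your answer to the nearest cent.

A = P·e^(rt) = 5,800·e^(0.0303·11.5) = 5,800·e^0.34845.
e^0.34845 ≈ 1.416869698, so A ≈ 8,217.8442.

$8,217.84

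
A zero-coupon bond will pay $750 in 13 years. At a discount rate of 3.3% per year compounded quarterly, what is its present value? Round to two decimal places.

$489.23

Periodic rate = 3.3%/4 = 0.00825; 52 periods.
P = 750/(1 + 0.00825)^52 ≈ 750/1.53302062 ≈ 489.2302.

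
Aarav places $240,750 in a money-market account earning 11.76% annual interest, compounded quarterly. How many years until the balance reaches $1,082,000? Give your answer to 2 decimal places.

12.97 years

(1 + 0.0294)^(4t) = 1,082,000/240,750 = 4.4943.
4t·ln(1 + 0.0294) = ln(4.4943); 4t = 1.5028/0.0289761 ≈ 51.8637.
t ≈ 12.9659 years.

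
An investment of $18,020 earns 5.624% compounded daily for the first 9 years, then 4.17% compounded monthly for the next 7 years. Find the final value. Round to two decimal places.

After 9 years at 5.624%: 18,020 × 1.6588440575 ≈ 29,892.3699.
Then 7 years at 4.17%: 29,892.3699 × 1.3382917612 ≈ 40,004.7124.

$40,004.71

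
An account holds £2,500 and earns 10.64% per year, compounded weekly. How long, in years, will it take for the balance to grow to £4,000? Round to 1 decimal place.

We need (1 + 0.00204615)^(52t) = 1.6, so 52t = ln 1.6 / ln 1.002046 ≈ 229.9359.
t ≈ 229.9359/52 = 4.4218 years.

4.4 years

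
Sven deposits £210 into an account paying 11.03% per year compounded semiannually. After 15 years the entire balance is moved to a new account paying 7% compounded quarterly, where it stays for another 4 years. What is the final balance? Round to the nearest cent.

After 15 years at 11.03%: 210 × 5.005253733 ≈ 1,051.1033.
Then 4 years at 7%: 1,051.1033 × 1.319929351 ≈ 1,387.3821.

£1,387.38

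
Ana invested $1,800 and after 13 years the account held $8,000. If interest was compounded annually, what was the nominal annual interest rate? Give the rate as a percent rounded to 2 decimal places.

12.16%

(1 + r)^13 = 8,000/1,800 = 4.44444.
1 + r = 4.44444^(1/13) ≈ 1.121585, so r ≈ 0.121585.
r ≈ 12.15848%.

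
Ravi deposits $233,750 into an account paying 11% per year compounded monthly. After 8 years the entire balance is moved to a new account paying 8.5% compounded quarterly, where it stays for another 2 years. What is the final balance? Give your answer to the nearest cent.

$664,119.60

Phase 1: 233,750·(1 + 0.11/12)^96 ≈ 561,293.1481.
Phase 2: 561,293.1481·(1 + 0.02125)^8 ≈ 664,119.5990.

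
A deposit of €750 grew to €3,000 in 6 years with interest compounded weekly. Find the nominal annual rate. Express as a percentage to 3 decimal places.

(1 + r/52)^312 = 3,000/750 = 4.
1 + r/52 = 4^(1/312) ≈ 1.004453, so r/52 ≈ 0.00445314.
r ≈ 52·0.00445314 = 23.15631%.

23.156%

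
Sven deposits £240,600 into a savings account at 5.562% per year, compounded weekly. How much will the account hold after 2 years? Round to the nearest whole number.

Periodic rate = 5.562%/52 = 0.00106962; periods = 52·2 = 104.
A = 240,600·(1 + 0.05562/52)^104 ≈ 240,600·1.11759667114 ≈ 268,893.7591.

£268,894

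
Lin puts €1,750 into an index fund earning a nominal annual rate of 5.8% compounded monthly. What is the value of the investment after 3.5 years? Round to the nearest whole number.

€2,143

Periodic rate = 5.8%/12 = 0.00483333; periods = 12·3.5 = 42.
A = 1,750·(1 + 0.058/12)^42 ≈ 1,750·1.224473544 ≈ 2,142.8287.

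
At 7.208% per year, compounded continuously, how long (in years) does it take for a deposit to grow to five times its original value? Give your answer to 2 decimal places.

22.33 years

e^(0.07208t) = 5, so 0.07208t = ln 5 ≈ 1.6094.
t ≈ 1.6094/0.07208 ≈ 22.3285.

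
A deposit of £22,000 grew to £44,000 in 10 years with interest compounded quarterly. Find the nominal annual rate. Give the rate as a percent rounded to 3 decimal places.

6.992%

The 40-period growth factor is 44,000/22,000 = 2.
r/4 = 2^(1/40) − 1 ≈ 0.0174797, so r ≈ 4·0.0174797 = 6.99188%.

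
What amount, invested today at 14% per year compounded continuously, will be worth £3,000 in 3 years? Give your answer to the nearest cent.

£1,971.14

P = A·e^(−rt) = 3,000·e^(−0.42).
e^(−0.42) ≈ 0.6570468198, so P ≈ 1,971.1405.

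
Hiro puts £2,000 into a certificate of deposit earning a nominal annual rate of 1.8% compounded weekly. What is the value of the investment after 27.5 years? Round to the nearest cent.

£3,280.72

Periodic rate = 1.8%/52 = 0.000346154; periods = 52·27.5 = 1430.
A = 2,000·(1 + 0.018/52)^1430 ≈ 2,000·1.640357731 ≈ 3,280.7155.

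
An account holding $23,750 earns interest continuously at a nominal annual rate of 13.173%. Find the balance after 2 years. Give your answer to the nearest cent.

A = P·e^(rt) = 23,750·e^(0.13173·2) = 23,750·e^0.26346.
e^0.26346 ≈ 1.3014252369, so A ≈ 30,908.8494.

$30,908.85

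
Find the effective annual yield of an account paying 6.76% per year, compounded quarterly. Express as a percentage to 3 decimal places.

6.933%

One year is 4 periods at 0.0169 each: (1 + 0.0169)^4 ≈ 1.069333.
EAR = 1.069333 − 1 ≈ 6.93330%.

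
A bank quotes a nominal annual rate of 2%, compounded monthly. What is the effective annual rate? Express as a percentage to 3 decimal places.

One year is 12 periods at 0.00166667 each: (1 + 0.00166667)^12 ≈ 1.020184.
EAR = 1.020184 − 1 ≈ 2.01844%.

2.018%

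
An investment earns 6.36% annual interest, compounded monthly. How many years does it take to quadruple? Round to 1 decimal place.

(1 + 0.0053)^(12t) = 4.
12t = ln 4 / ln(1 + 0.0053) ≈ 1.3863/0.005286 ≈ 262.2575.
t ≈ 21.8548.

21.9 years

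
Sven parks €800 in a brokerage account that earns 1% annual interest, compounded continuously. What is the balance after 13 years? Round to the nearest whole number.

A = P·e^(rt) = 800·e^(0.01·13) = 800·e^0.13.
e^0.13 ≈ 1.13882838, so A ≈ 911.0627.

€911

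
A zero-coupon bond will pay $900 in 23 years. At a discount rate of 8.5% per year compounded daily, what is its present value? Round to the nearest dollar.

$127

Periodic rate = 8.5%/365 = 0.000232877; 8395 periods.
P = 900/(1 + 0.085/365)^8395 ≈ 900/7.06231145 ≈ 127.4370.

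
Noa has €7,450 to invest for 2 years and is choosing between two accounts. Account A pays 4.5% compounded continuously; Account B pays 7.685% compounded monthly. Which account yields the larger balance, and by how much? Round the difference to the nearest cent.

Account A growth factor: e^(0.045·2) = e^0.09 ≈ 1.094174284; balance ≈ 8,151.5984.
Account B growth factor: (1 + 0.07685/12)^24 ≈ 1.165569642; balance ≈ 8,683.4938.
Account B is larger by 531.8954.

Account B, by €531.90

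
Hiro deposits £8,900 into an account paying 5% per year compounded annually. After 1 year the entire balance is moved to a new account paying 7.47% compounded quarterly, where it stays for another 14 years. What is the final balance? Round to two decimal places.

After 1 years at 5%: 8,900 × 1.05 ≈ 9,345.0000.
Then 14 years at 7.47%: 9,345.0000 × 2.8183588316 ≈ 26,337.5633.

£26,337.56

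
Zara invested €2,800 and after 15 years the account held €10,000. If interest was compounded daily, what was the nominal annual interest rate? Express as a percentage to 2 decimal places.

8.49%

(1 + r/365)^5475 = 10,000/2,800 = 3.57143.
1 + r/365 = 3.57143^(1/5475) ≈ 1.000233, so r/365 ≈ 0.000232532.
r ≈ 365·0.000232532 = 8.48742%.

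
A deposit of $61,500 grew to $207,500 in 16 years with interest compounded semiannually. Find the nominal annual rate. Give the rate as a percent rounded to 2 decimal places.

The 32-period growth factor is 207,500/61,500 = 3.37398.
r/2 = 3.37398^(1/32) − 1 ≈ 0.0387343, so r ≈ 2·0.0387343 = 7.74686%.

7.75%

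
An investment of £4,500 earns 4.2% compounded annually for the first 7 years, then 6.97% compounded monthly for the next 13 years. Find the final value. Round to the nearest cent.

Phase 1: 4,500·(1 + 0.042)^7 ≈ 6,001.8695.
Phase 2: 6,001.8695·(1 + 0.0697/12)^156 ≈ 14,813.6593.

£14,813.66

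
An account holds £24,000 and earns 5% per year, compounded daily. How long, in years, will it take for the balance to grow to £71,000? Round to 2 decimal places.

21.69 years

(1 + 0.000136986)^(365t) = 71,000/24,000 = 2.9583.
365t·ln(1 + 0.000136986) = ln(2.9583); 365t = 1.0846/0.000136977 ≈ 7918.3124.
t ≈ 21.6940 years.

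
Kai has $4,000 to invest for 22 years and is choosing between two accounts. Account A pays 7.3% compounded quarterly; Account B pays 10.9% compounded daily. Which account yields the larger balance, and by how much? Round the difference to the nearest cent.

A: (1 + 0.01825)^88 ≈ 4.9112139132, so 4,000 × 4.9112139132 ≈ 19,644.8557.
B: (1 + 0.109/365)^8030 ≈ 10.997214503, so 4,000 × 10.997214503 ≈ 43,988.8580.
Difference ≈ 24,344.0024 in favor of B.

Account B, by $24,344.00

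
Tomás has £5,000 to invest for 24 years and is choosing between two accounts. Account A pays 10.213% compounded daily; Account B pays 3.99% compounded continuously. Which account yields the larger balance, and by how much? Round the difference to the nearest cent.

Account A growth factor: (1 + 0.10213/365)^8760 ≈ 11.597356013; balance ≈ 57,986.7801.
Account B growth factor: e^(0.0399·24) = e^0.9576 ≈ 2.6054359176; balance ≈ 13,027.1796.
Account A is larger by 44,959.6005.

Account A, by £44,959.60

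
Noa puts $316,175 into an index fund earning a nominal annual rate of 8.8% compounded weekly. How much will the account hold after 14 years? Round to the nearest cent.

Growth factor = (1 + 0.088/52)^728 ≈ 3.424511086581.
A ≈ 316,175 × 3.424511086581 ≈ 1,082,744.7928.

$1,082,744.79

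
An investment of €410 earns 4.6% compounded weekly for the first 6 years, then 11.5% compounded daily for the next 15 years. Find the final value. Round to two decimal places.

€3,031.35

After 6 years at 4.6%: 410 × 1.31768709 ≈ 540.2517.
Then 15 years at 11.5%: 540.2517 × 5.610996374 ≈ 3,031.3504.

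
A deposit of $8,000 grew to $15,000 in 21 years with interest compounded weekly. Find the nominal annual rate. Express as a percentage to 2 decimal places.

(1 + r/52)^1092 = 15,000/8,000 = 1.875.
1 + r/52 = 1.875^(1/1092) ≈ 1.000576, so r/52 ≈ 0.000575815.
r ≈ 52·0.000575815 = 2.99424%.

2.99%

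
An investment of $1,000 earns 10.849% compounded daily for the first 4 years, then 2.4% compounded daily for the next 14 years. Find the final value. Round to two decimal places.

After 4 years at 10.849%: 1,000 × 1.543257619 ≈ 1,543.2576.
Then 14 years at 2.4%: 1,543.2576 × 1.399323568 ≈ 2,159.5168.

$2,159.52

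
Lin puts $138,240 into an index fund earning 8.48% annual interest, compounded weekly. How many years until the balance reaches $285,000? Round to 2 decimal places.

8.54 years

(1 + 0.00163077)^(52t) = 285,000/138,240 = 2.0616.
52t·ln(1 + 0.00163077) = ln(2.0616); 52t = 0.7235/0.00162944 ≈ 444.0160.
t ≈ 8.5388 years.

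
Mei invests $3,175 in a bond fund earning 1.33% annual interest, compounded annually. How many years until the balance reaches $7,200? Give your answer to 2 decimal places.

We need (1 + 0.0133)^t = 2.2677, so t = ln 2.2677 / ln 1.0133 ≈ 61.9704.

61.97 years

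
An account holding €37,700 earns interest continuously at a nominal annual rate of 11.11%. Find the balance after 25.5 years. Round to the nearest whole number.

A = P·e^(rt) = 37,700·e^(0.1111·25.5) = 37,700·e^2.83305.
e^2.83305 ≈ 16.9972233778, so A ≈ 640,795.3213.

€640,795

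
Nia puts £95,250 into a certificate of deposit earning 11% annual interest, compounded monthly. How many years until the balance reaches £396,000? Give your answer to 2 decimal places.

(1 + 0.00916667)^(12t) = 396,000/95,250 = 4.1575.
12t·ln(1 + 0.00916667) = ln(4.1575); 12t = 1.4249/0.00912491 ≈ 156.1560.
t ≈ 13.0130 years.

13.01 years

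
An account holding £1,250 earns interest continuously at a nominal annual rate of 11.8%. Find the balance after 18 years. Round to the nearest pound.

£10,456

A = P·e^(rt) = 1,250·e^(0.118·18) = 1,250·e^2.124.
e^2.124 ≈ 8.3645287757, so A ≈ 10,455.6610.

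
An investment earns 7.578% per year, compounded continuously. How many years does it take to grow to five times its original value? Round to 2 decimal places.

21.24 years

e^(0.07578t) = 5, so 0.07578t = ln 5 ≈ 1.6094.
t ≈ 1.6094/0.07578 ≈ 21.2383.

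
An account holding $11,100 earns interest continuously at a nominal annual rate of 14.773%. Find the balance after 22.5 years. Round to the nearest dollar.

A = P·e^(rt) = 11,100·e^(0.14773·22.5) = 11,100·e^3.323925.
e^3.323925 ≈ 27.769130776, so A ≈ 308,237.3516.

$308,237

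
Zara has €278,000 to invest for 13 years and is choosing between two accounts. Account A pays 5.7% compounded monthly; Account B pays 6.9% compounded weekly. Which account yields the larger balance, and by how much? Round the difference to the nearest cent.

Account B, by €99,085.48

Account A growth factor: (1 + 0.00475)^156 ≈ 2.0943551007; balance ≈ 582,230.7180.
Account B growth factor: (1 + 0.069/52)^676 ≈ 2.45077769553; balance ≈ 681,316.1994.
Account B is larger by 99,085.4814.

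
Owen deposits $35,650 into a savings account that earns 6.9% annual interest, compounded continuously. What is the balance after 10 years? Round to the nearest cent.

$71,075.96

A = P·e^(rt) = 35,650·e^(0.069·10) = 35,650·e^0.69.
e^0.69 ≈ 1.9937155332, so A ≈ 71,075.9588.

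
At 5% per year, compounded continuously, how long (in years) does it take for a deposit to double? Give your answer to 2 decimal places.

13.86 years

e^(0.05t) = 2, so 0.05t = ln 2 ≈ 0.69315.
t ≈ 0.69315/0.05 ≈ 13.8629.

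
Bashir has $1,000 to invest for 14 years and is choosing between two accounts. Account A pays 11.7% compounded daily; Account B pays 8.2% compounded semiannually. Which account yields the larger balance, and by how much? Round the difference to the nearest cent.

Account A, by $2,063.02

Account A growth factor: (1 + 0.117/365)^5110 ≈ 5.143519266; balance ≈ 5,143.5193.
Account B growth factor: (1 + 0.041)^28 ≈ 3.080494419; balance ≈ 3,080.4944.
Account A is larger by 2,063.0248.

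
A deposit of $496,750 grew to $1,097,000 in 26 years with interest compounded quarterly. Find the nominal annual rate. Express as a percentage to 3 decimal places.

(1 + r/4)^104 = 1,097,000/496,750 = 2.20835.
1 + r/4 = 2.20835^(1/104) ≈ 1.007647, so r/4 ≈ 0.00764685.
r ≈ 4·0.00764685 = 3.05874%.

3.059%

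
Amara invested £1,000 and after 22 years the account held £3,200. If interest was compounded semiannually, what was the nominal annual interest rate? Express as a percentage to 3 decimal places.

5.358%

(1 + r/2)^44 = 3,200/1,000 = 3.2.
1 + r/2 = 3.2^(1/44) ≈ 1.026788, so r/2 ≈ 0.0267878.
r ≈ 2·0.0267878 = 5.35755%.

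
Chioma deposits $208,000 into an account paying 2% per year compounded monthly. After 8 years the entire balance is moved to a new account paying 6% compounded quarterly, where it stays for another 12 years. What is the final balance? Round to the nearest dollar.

$498,727

After 8 years at 2%: 208,000 × 1.17335458692 ≈ 244,057.7541.
Then 12 years at 6%: 244,057.7541 × 2.04347828931 ≈ 498,726.7218.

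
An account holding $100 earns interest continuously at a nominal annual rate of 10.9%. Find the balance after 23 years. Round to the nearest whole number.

A = P·e^(rt) = 100·e^(0.109·23) = 100·e^2.507.
e^2.507 ≈ 12.26807059, so A ≈ 1,226.8071.

$1,227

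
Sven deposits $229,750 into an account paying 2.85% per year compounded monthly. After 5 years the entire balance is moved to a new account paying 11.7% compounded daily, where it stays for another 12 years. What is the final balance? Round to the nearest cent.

$1,078,253.45

After 5 years at 2.85%: 229,750 × 1.152958270706 ≈ 264,892.1627.
Then 12 years at 11.7%: 264,892.1627 × 4.070537373006 ≈ 1,078,253.4481.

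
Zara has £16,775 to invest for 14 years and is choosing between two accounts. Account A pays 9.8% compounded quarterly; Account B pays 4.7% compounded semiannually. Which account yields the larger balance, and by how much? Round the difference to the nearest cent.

A: (1 + 0.0245)^56 ≈ 3.8785546332, so 16,775 × 3.8785546332 ≈ 65,062.7540.
B: (1 + 0.0235)^28 ≈ 1.916283305, so 16,775 × 1.916283305 ≈ 32,145.6524.
Difference ≈ 32,917.1015 in favor of A.

Account A, by £32,917.10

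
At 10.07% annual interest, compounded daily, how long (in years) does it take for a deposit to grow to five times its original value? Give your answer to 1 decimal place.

(1 + 0.00027589)^(365t) = 5.
365t = ln 5 / ln(1 + 0.00027589) ≈ 1.6094/0.000275852 ≈ 5834.4178.
t ≈ 15.9847.

16.0 years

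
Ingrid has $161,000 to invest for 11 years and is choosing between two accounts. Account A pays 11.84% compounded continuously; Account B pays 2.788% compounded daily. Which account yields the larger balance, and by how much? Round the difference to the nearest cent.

A: e^(0.1184·11) = e^1.3024 ≈ 3.67811355566, so 161,000 × 3.67811355566 ≈ 592,176.2825.
B: (1 + 0.02788/365)^4015 ≈ 1.35889013306, so 161,000 × 1.35889013306 ≈ 218,781.3114.
Difference ≈ 373,394.9710 in favor of A.

Account A, by $373,394.97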